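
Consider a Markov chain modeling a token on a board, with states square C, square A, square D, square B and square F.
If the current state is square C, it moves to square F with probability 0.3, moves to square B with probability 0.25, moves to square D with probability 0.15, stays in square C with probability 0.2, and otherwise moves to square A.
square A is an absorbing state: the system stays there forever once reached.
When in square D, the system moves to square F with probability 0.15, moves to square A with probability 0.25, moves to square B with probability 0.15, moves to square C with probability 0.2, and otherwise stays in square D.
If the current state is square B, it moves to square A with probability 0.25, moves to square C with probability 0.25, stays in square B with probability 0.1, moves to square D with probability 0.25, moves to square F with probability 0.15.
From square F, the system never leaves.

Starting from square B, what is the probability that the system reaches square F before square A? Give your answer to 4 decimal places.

Let h(s) be the probability of absorption at square F starting from transient state s. Then h(square F) = 1 and h(square A) = 0. By first-step analysis:
h(square C) = 0.2·h(square C) + 0.1·0 + 0.15·h(square D) + 0.25·h(square B) + 0.3·1
h(square D) = 0.2·h(square C) + 0.25·0 + 0.25·h(square D) + 0.15·h(square B) + 0.15·1
h(square B) = 0.25·h(square C) + 0.25·0 + 0.25·h(square D) + 0.1·h(square B) + 0.15·1
Solving: h(square C) = 0.6038, h(square D) = 0.4531, h(square B) = 0.4602.
Starting from square B, the probability is 0.4602.

0.4602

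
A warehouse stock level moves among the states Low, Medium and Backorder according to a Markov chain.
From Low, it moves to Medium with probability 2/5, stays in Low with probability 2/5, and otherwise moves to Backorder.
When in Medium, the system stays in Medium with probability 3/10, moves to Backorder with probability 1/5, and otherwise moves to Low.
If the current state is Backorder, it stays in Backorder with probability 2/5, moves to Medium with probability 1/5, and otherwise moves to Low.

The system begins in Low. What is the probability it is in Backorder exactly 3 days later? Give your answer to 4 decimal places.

Propagate the distribution vector 3 days from Low.
After 0 days: (1.0000, 0.0000, 0.0000)
After 1 day: (0.4000, 0.4000, 0.2000)
After 2 days: (0.4400, 0.3200, 0.2400)
After 3 days: (0.4320, 0.3200, 0.2480)
P(in Backorder after 3 days) = 0.2480

0.2480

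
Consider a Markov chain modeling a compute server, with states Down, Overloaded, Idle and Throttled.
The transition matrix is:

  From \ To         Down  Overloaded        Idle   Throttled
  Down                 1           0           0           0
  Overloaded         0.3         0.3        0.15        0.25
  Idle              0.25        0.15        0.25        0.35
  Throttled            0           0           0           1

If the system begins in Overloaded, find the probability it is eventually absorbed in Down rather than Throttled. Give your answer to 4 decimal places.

Let h(s) be the probability of absorption at Down starting from transient state s. Then h(Down) = 1 and h(Throttled) = 0. By first-step analysis:
h(Overloaded) = 0.3·1 + 0.3·h(Overloaded) + 0.15·h(Idle) + 0.25·0
h(Idle) = 0.25·1 + 0.15·h(Overloaded) + 0.25·h(Idle) + 0.35·0
Solving: h(Overloaded) = 0.5224, h(Idle) = 0.4378.
Starting from Overloaded, the probability is 0.5224.

0.5224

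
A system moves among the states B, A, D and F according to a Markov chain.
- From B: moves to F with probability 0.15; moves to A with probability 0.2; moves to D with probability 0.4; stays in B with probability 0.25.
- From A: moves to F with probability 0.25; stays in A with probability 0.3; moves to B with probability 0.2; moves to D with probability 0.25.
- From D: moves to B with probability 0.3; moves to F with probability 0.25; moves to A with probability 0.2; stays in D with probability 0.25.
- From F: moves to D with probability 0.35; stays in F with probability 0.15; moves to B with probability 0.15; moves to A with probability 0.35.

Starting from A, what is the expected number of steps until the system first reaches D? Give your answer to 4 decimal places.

3.3240

Let t(s) be the expected number of steps to first reach D from state s, with t(D) = 0. Conditioning on the first step:
t(B) = 1 + 0.25·t(B) + 0.2·t(A) + 0.15·t(F)
t(A) = 1 + 0.2·t(B) + 0.3·t(A) + 0.25·t(F)
t(F) = 1 + 0.15·t(B) + 0.35·t(A) + 0.15·t(F)
Solving: t(B) = 2.8286, t(A) = 3.3240, t(F) = 3.0443.
Expected steps from A to D: 3.3240.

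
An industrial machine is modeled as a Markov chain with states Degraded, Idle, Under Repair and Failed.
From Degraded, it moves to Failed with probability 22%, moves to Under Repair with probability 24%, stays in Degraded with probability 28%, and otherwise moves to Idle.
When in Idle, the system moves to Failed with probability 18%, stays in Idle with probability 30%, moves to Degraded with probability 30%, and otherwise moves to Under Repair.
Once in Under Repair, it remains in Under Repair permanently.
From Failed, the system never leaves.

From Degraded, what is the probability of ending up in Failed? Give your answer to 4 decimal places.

0.4714

Let h(s) be the probability of absorption at Failed starting from transient state s. Then h(Failed) = 1 and h(Under Repair) = 0. By first-step analysis:
h(Degraded) = 0.28·h(Degraded) + 0.26·h(Idle) + 0.24·0 + 0.22·1
h(Idle) = 0.3·h(Degraded) + 0.3·h(Idle) + 0.22·0 + 0.18·1
Solving: h(Degraded) = 0.4714, h(Idle) = 0.4592.
Starting from Degraded, the probability is 0.4714.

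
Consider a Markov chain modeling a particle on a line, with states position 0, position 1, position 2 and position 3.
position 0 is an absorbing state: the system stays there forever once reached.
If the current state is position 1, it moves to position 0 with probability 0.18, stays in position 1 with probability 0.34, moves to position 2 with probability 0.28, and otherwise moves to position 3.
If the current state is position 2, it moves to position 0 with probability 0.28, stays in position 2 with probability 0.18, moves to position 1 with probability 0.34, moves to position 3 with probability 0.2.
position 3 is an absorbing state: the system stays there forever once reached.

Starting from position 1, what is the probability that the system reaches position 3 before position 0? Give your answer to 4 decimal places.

Let h(s) be the probability of absorption at position 3 starting from transient state s. Then h(position 3) = 1 and h(position 0) = 0. By first-step analysis:
h(position 1) = 0.18·0 + 0.34·h(position 1) + 0.28·h(position 2) + 0.2·1
h(position 2) = 0.28·0 + 0.34·h(position 1) + 0.18·h(position 2) + 0.2·1
Solving: h(position 1) = 0.4933, h(position 2) = 0.4484.
Starting from position 1, the probability is 0.4933.

0.4933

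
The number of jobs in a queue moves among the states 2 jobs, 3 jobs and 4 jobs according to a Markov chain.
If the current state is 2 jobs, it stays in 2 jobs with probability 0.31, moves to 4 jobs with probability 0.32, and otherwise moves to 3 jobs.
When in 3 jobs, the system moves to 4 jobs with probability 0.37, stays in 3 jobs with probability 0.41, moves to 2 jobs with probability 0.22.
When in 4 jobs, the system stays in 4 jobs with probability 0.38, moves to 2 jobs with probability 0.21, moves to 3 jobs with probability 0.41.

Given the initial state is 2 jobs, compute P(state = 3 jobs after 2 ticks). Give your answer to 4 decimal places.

0.3976

Sum over the intermediate state after 1 tick:
P = P(2 jobs→2 jobs)·P(2 jobs→3 jobs) + P(2 jobs→3 jobs)·P(3 jobs→3 jobs) + P(2 jobs→4 jobs)·P(4 jobs→3 jobs)
  = 0.31×0.37 + 0.37×0.41 + 0.32×0.41
  = 0.1147 + 0.1517 + 0.1312 = 0.3976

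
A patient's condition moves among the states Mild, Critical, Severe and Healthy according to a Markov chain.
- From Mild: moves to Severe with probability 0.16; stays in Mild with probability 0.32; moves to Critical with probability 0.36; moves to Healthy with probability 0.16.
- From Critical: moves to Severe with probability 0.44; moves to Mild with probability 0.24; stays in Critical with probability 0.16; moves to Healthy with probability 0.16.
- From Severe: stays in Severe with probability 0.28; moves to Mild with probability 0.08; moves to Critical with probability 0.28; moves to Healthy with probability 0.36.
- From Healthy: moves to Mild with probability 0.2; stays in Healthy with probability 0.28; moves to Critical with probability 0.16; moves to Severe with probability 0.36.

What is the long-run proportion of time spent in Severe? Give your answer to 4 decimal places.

0.3147

Let the stationary distribution be π with π = πP and π_1 + π_2 + π_3 + π_4 = 1.
π_1 = 0.32·π_1 + 0.24·π_2 + 0.08·π_3 + 0.2·π_4
π_2 = 0.36·π_1 + 0.16·π_2 + 0.28·π_3 + 0.16·π_4
π_3 = 0.16·π_1 + 0.44·π_2 + 0.28·π_3 + 0.36·π_4
Solving with the normalization constraint gives π = (0.1951, 0.2368, 0.3147, 0.2534).
So the stationary probability of Severe is 0.3147.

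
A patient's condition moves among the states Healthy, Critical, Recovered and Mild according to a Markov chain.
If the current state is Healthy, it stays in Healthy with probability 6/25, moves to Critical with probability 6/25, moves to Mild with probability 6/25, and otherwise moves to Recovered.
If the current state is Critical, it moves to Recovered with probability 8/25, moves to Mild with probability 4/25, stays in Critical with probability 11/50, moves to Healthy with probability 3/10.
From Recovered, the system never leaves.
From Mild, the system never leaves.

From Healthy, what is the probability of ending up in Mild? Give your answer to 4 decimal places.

0.4332

Let h(s) be the probability of absorption at Mild starting from transient state s. Then h(Mild) = 1 and h(Recovered) = 0. By first-step analysis:
h(Healthy) = 0.24·h(Healthy) + 0.24·h(Critical) + 0.28·0 + 0.24·1
h(Critical) = 0.3·h(Healthy) + 0.22·h(Critical) + 0.32·0 + 0.16·1
Solving: h(Healthy) = 0.4332, h(Critical) = 0.3717.
Starting from Healthy, the probability is 0.4332.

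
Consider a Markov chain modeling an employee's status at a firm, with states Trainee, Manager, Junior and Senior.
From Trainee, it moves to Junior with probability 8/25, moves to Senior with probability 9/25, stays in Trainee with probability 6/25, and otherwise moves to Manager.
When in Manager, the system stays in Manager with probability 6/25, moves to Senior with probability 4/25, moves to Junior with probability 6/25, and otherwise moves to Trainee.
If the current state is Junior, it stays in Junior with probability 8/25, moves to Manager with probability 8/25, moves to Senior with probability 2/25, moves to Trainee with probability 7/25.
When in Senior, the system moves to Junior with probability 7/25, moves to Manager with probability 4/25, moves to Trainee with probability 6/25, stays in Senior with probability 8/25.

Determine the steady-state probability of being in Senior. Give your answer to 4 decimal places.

0.2281

Let the stationary distribution be π with π = πP and π_1 + π_2 + π_3 + π_4 = 1.
π_1 = 0.24·π_1 + 0.36·π_2 + 0.28·π_3 + 0.24·π_4
π_2 = 0.08·π_1 + 0.24·π_2 + 0.32·π_3 + 0.16·π_4
π_3 = 0.32·π_1 + 0.24·π_2 + 0.32·π_3 + 0.28·π_4
Solving with the normalization constraint gives π = (0.2759, 0.2012, 0.2948, 0.2281).
So the stationary probability of Senior is 0.2281.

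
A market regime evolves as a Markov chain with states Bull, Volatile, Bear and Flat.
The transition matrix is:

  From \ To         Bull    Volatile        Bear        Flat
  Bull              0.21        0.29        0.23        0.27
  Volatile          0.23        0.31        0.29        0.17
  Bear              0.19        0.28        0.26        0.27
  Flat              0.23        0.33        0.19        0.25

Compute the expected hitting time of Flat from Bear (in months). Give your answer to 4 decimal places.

4.1507

Let t(s) be the expected number of months to first reach Flat from state s, with t(Flat) = 0. Conditioning on the first month:
t(Bull) = 1 + 0.21·t(Bull) + 0.29·t(Volatile) + 0.23·t(Bear)
t(Volatile) = 1 + 0.23·t(Bull) + 0.31·t(Volatile) + 0.29·t(Bear)
t(Bear) = 1 + 0.19·t(Bull) + 0.28·t(Volatile) + 0.26·t(Bear)
Solving: t(Bull) = 4.1551, t(Volatile) = 4.5788, t(Bear) = 4.1507.
Expected months from Bear to Flat: 4.1507.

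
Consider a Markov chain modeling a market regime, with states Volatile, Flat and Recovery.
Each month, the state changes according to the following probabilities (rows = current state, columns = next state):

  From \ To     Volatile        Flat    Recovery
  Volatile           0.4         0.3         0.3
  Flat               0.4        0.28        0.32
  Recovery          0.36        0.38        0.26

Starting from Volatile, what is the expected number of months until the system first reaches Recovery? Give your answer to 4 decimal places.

Let t(s) be the expected number of months to first reach Recovery from state s, with t(Recovery) = 0. Conditioning on the first month:
t(Volatile) = 1 + 0.4·t(Volatile) + 0.3·t(Flat)
t(Flat) = 1 + 0.4·t(Volatile) + 0.28·t(Flat)
Solving: t(Volatile) = 3.2692, t(Flat) = 3.2051.
Expected months from Volatile to Recovery: 3.2692.

3.2692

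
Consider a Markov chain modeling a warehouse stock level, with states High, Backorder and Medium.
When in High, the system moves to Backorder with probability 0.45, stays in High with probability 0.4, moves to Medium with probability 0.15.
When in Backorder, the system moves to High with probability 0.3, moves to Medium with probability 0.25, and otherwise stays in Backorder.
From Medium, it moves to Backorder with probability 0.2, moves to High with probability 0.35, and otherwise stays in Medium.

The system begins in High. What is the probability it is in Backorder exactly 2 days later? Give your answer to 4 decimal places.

0.4125

Sum over the intermediate state after 1 day:
P = P(High→High)·P(High→Backorder) + P(High→Backorder)·P(Backorder→Backorder) + P(High→Medium)·P(Medium→Backorder)
  = 0.4×0.45 + 0.45×0.45 + 0.15×0.2
  = 0.1800 + 0.2025 + 0.0300 = 0.4125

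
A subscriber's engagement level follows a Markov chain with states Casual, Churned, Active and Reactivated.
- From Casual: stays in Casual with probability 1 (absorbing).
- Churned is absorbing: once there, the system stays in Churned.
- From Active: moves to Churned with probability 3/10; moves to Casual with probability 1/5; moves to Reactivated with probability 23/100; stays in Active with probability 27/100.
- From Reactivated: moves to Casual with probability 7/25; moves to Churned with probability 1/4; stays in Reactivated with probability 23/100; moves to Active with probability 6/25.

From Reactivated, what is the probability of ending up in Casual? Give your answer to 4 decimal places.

0.4979

Let h(s) be the probability of absorption at Casual starting from transient state s. Then h(Casual) = 1 and h(Churned) = 0. By first-step analysis:
h(Active) = 0.2·1 + 0.3·0 + 0.27·h(Active) + 0.23·h(Reactivated)
h(Reactivated) = 0.28·1 + 0.25·0 + 0.24·h(Active) + 0.23·h(Reactivated)
Solving: h(Active) = 0.4309, h(Reactivated) = 0.4979.
Starting from Reactivated, the probability is 0.4979.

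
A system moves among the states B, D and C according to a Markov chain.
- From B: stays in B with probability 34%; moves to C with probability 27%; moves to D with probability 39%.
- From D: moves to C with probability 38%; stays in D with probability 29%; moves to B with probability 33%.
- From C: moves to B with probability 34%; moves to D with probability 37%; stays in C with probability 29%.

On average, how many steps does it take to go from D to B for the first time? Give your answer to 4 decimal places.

Let t(s) be the expected number of steps to first reach B from state s, with t(B) = 0. Conditioning on the first step:
t(D) = 1 + 0.29·t(D) + 0.38·t(C)
t(C) = 1 + 0.37·t(D) + 0.29·t(C)
Solving: t(D) = 2.9986, t(C) = 2.9711.
Expected steps from D to B: 2.9986.

2.9986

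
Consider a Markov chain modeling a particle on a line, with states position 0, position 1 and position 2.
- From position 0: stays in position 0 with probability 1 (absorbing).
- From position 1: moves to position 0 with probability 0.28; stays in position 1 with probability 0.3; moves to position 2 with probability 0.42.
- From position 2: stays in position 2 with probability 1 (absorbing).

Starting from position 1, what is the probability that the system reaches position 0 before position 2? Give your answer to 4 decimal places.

Let h(s) be the probability of absorption at position 0 starting from transient state s. Then h(position 0) = 1 and h(position 2) = 0. By first-step analysis:
h(position 1) = 0.28·1 + 0.3·h(position 1) + 0.42·0
Solving: h(position 1) = 0.4000.
Starting from position 1, the probability is 0.4000.

0.4000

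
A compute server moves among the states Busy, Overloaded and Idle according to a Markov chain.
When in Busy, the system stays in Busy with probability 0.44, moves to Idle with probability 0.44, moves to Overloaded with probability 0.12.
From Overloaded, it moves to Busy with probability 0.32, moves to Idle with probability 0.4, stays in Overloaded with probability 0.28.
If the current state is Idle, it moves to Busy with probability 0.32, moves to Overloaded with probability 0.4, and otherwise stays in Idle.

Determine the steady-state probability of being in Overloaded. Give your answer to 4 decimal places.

0.2662

Let the stationary distribution be π with π = πP and π_1 + π_2 + π_3 = 1.
π_1 = 0.44·π_1 + 0.32·π_2 + 0.32·π_3
π_2 = 0.12·π_1 + 0.28·π_2 + 0.4·π_3
Solving with the normalization constraint gives π = (0.3636, 0.2662, 0.3701).
So the stationary probability of Overloaded is 0.2662.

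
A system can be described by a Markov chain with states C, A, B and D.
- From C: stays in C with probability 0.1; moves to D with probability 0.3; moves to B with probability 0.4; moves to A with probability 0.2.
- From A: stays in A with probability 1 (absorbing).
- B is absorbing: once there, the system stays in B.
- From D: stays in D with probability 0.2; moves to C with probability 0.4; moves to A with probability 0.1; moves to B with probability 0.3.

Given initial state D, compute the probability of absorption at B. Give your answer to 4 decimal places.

Let h(s) be the probability of absorption at B starting from transient state s. Then h(B) = 1 and h(A) = 0. By first-step analysis:
h(C) = 0.1·h(C) + 0.2·0 + 0.4·1 + 0.3·h(D)
h(D) = 0.4·h(C) + 0.1·0 + 0.3·1 + 0.2·h(D)
Solving: h(C) = 0.6833, h(D) = 0.7167.
Starting from D, the probability is 0.7167.

0.7167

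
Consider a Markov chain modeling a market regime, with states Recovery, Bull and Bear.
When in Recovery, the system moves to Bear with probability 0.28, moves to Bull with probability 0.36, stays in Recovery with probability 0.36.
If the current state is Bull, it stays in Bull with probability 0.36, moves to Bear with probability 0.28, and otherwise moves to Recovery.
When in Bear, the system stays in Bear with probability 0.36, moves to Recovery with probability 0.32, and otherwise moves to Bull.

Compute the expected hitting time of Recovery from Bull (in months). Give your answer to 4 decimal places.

Let t(s) be the expected number of months to first reach Recovery from state s, with t(Recovery) = 0. Conditioning on the first month:
t(Bull) = 1 + 0.36·t(Bull) + 0.28·t(Bear)
t(Bear) = 1 + 0.32·t(Bull) + 0.36·t(Bear)
Solving: t(Bull) = 2.8750, t(Bear) = 3.0000.
Expected months from Bull to Recovery: 2.8750.

2.8750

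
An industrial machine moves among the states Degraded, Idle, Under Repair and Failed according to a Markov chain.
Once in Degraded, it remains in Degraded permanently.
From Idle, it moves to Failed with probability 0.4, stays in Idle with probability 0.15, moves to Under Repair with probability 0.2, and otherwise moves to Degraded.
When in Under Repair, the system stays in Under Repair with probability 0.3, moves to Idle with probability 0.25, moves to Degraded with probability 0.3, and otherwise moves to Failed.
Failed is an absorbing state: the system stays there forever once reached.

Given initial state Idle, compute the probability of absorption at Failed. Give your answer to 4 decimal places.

Let h(s) be the probability of absorption at Failed starting from transient state s. Then h(Failed) = 1 and h(Degraded) = 0. By first-step analysis:
h(Idle) = 0.25·0 + 0.15·h(Idle) + 0.2·h(Under Repair) + 0.4·1
h(Under Repair) = 0.3·0 + 0.25·h(Idle) + 0.3·h(Under Repair) + 0.15·1
Solving: h(Idle) = 0.5688, h(Under Repair) = 0.4174.
Starting from Idle, the probability is 0.5688.

0.5688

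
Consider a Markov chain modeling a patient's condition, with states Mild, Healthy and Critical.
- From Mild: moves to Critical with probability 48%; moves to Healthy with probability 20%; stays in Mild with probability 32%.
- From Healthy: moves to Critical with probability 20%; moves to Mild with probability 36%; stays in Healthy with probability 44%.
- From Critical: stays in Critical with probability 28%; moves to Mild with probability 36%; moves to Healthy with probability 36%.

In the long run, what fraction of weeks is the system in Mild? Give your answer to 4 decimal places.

Let the stationary distribution be π with π = πP and π_1 + π_2 + π_3 = 1.
π_1 = 0.32·π_1 + 0.36·π_2 + 0.36·π_3
π_2 = 0.2·π_1 + 0.44·π_2 + 0.36·π_3
Solving with the normalization constraint gives π = (0.3462, 0.3311, 0.3227).
So the stationary probability of Mild is 0.3462.

0.3462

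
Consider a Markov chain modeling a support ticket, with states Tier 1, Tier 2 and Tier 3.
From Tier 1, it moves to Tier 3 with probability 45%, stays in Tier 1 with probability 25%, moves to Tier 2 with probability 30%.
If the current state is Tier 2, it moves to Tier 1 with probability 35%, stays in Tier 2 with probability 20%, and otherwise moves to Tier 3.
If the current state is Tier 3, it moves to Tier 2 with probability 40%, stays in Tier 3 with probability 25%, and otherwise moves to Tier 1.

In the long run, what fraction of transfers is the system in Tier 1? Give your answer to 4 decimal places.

0.3182

Let the stationary distribution be π with π = πP and π_1 + π_2 + π_3 = 1.
π_1 = 0.25·π_1 + 0.35·π_2 + 0.35·π_3
π_2 = 0.3·π_1 + 0.2·π_2 + 0.4·π_3
Solving with the normalization constraint gives π = (0.3182, 0.3068, 0.3750).
So the stationary probability of Tier 1 is 0.3182.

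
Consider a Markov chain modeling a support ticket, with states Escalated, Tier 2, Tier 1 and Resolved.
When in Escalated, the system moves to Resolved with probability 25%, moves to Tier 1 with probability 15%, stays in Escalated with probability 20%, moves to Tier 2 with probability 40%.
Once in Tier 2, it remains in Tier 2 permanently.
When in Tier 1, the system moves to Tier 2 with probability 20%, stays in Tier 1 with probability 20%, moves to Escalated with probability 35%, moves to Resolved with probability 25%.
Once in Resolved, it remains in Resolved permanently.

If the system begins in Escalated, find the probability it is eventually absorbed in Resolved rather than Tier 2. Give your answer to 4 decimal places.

Let h(s) be the probability of absorption at Resolved starting from transient state s. Then h(Resolved) = 1 and h(Tier 2) = 0. By first-step analysis:
h(Escalated) = 0.2·h(Escalated) + 0.4·0 + 0.15·h(Tier 1) + 0.25·1
h(Tier 1) = 0.35·h(Escalated) + 0.2·0 + 0.2·h(Tier 1) + 0.25·1
Solving: h(Escalated) = 0.4043, h(Tier 1) = 0.4894.
Starting from Escalated, the probability is 0.4043.

0.4043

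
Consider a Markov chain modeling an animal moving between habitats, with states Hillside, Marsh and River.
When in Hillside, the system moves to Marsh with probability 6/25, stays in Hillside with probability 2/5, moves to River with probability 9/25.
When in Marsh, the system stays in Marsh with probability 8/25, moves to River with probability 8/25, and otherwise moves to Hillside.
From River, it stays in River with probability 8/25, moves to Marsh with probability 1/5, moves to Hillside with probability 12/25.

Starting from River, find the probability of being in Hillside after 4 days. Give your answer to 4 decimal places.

Propagate the distribution vector 4 days from River.
After 0 days: (0.0000, 0.0000, 1.0000)
After 1 day: (0.4800, 0.2000, 0.3200)
After 2 days: (0.4176, 0.2432, 0.3392)
After 3 days: (0.4174, 0.2459, 0.3367)
After 4 days: (0.4171, 0.2462, 0.3367)
P(in Hillside after 4 days) = 0.4171

0.4171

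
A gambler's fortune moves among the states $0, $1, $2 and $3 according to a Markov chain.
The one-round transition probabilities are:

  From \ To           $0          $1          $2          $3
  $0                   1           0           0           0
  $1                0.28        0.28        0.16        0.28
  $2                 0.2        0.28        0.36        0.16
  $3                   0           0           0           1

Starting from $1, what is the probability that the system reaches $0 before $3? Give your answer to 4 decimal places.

Let h(s) be the probability of absorption at $0 starting from transient state s. Then h($0) = 1 and h($3) = 0. By first-step analysis:
h($1) = 0.28·1 + 0.28·h($1) + 0.16·h($2) + 0.28·0
h($2) = 0.2·1 + 0.28·h($1) + 0.36·h($2) + 0.16·0
Solving: h($1) = 0.5077, h($2) = 0.5346.
Starting from $1, the probability is 0.5077.

0.5077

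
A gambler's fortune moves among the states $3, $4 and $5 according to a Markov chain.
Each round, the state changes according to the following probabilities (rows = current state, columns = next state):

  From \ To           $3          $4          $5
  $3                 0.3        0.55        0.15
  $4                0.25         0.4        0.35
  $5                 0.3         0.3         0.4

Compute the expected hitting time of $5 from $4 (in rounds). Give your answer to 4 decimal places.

Let t(s) be the expected number of rounds to first reach $5 from state s, with t($5) = 0. Conditioning on the first round:
t($3) = 1 + 0.3·t($3) + 0.55·t($4)
t($4) = 1 + 0.25·t($3) + 0.4·t($4)
Solving: t($3) = 4.0708, t($4) = 3.3628.
Expected rounds from $4 to $5: 3.3628.

3.3628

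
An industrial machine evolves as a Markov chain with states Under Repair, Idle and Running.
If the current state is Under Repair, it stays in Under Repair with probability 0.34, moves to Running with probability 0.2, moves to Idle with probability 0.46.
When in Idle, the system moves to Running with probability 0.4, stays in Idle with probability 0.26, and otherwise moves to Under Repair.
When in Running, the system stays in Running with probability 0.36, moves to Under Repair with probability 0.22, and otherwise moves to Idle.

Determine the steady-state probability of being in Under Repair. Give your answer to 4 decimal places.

0.3008

Let the stationary distribution be π with π = πP and π_1 + π_2 + π_3 = 1.
π_1 = 0.34·π_1 + 0.34·π_2 + 0.22·π_3
π_2 = 0.46·π_1 + 0.26·π_2 + 0.42·π_3
Solving with the normalization constraint gives π = (0.3008, 0.3724, 0.3268).
So the stationary probability of Under Repair is 0.3008.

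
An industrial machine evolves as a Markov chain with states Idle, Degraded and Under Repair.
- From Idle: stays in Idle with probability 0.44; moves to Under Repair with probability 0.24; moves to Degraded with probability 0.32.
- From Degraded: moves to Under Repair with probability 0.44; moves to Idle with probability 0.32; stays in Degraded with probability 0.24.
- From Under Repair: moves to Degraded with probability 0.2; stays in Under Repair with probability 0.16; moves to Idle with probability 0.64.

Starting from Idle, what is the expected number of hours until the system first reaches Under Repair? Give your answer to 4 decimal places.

3.3416

Let t(s) be the expected number of hours to first reach Under Repair from state s, with t(Under Repair) = 0. Conditioning on the first hour:
t(Idle) = 1 + 0.44·t(Idle) + 0.32·t(Degraded)
t(Degraded) = 1 + 0.32·t(Idle) + 0.24·t(Degraded)
Solving: t(Idle) = 3.3416, t(Degraded) = 2.7228.
Expected hours from Idle to Under Repair: 3.3416.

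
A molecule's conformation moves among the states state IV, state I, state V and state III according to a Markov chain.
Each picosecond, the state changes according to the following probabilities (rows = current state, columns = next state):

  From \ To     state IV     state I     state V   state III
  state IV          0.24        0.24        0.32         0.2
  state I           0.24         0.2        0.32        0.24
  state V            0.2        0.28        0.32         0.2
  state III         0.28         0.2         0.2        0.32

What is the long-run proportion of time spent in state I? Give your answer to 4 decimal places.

Let the stationary distribution be π with π = πP and π_1 + π_2 + π_3 + π_4 = 1.
π_1 = 0.24·π_1 + 0.24·π_2 + 0.2·π_3 + 0.28·π_4
π_2 = 0.24·π_1 + 0.2·π_2 + 0.28·π_3 + 0.2·π_4
π_3 = 0.32·π_1 + 0.32·π_2 + 0.32·π_3 + 0.2·π_4
Solving with the normalization constraint gives π = (0.2379, 0.2328, 0.2915, 0.2379).
So the stationary probability of state I is 0.2328.

0.2328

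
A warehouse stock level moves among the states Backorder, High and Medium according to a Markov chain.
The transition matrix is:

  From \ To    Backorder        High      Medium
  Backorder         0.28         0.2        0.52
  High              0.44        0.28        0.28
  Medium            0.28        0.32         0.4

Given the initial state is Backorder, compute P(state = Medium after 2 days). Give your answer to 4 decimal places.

Sum over the intermediate state after 1 day:
P = P(Backorder→Backorder)·P(Backorder→Medium) + P(Backorder→High)·P(High→Medium) + P(Backorder→Medium)·P(Medium→Medium)
  = 0.28×0.52 + 0.2×0.28 + 0.52×0.4
  = 0.1456 + 0.0560 + 0.2080 = 0.4096

0.4096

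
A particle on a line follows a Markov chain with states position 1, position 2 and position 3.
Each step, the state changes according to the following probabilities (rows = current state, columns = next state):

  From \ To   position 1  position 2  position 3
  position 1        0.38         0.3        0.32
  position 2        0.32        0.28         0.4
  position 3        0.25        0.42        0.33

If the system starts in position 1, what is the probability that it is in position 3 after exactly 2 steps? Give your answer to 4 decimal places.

Sum over the intermediate state after 1 step:
P = P(position 1→position 1)·P(position 1→position 3) + P(position 1→position 2)·P(position 2→position 3) + P(position 1→position 3)·P(position 3→position 3)
  = 0.38×0.32 + 0.3×0.4 + 0.32×0.33
  = 0.1216 + 0.1200 + 0.1056 = 0.3472

0.3472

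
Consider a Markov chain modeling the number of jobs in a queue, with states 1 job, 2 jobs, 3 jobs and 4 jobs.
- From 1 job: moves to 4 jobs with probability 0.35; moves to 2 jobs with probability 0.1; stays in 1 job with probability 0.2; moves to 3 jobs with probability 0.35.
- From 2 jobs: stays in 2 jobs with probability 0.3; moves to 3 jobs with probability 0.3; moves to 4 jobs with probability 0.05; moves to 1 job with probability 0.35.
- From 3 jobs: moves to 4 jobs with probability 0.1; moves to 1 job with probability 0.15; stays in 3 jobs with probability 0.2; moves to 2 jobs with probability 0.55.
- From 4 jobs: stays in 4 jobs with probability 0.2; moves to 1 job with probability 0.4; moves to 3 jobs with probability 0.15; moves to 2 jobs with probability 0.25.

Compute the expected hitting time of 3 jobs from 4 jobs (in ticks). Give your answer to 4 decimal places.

Let t(s) be the expected number of ticks to first reach 3 jobs from state s, with t(3 jobs) = 0. Conditioning on the first tick:
t(1 job) = 1 + 0.2·t(1 job) + 0.1·t(2 jobs) + 0.35·t(4 jobs)
t(2 jobs) = 1 + 0.35·t(1 job) + 0.3·t(2 jobs) + 0.05·t(4 jobs)
t(4 jobs) = 1 + 0.4·t(1 job) + 0.25·t(2 jobs) + 0.2·t(4 jobs)
Solving: t(1 job) = 3.4541, t(2 jobs) = 3.4452, t(4 jobs) = 4.0537.
Expected ticks from 4 jobs to 3 jobs: 4.0537.

4.0537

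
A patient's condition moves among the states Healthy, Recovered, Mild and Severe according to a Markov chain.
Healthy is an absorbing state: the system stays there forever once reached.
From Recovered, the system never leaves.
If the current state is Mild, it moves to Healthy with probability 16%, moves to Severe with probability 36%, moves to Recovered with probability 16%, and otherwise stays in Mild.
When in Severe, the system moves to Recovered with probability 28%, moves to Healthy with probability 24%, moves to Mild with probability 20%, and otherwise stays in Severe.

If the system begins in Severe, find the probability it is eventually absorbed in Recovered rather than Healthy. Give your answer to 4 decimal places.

Let h(s) be the probability of absorption at Recovered starting from transient state s. Then h(Recovered) = 1 and h(Healthy) = 0. By first-step analysis:
h(Mild) = 0.16·0 + 0.16·1 + 0.32·h(Mild) + 0.36·h(Severe)
h(Severe) = 0.24·0 + 0.28·1 + 0.2·h(Mild) + 0.28·h(Severe)
Solving: h(Mild) = 0.5172, h(Severe) = 0.5326.
Starting from Severe, the probability is 0.5326.

0.5326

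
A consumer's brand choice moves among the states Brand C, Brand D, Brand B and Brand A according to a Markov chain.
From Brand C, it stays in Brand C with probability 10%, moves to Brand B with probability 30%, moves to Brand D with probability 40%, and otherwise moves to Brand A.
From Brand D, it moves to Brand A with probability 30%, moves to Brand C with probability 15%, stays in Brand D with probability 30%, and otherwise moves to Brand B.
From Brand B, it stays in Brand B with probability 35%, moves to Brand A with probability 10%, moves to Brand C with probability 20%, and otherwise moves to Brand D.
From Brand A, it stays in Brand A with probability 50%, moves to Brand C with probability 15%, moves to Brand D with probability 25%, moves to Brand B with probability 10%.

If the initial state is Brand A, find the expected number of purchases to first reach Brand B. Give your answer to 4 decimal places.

Let t(s) be the expected number of purchases to first reach Brand B from state s, with t(Brand B) = 0. Conditioning on the first purchase:
t(Brand C) = 1 + 0.1·t(Brand C) + 0.4·t(Brand D) + 0.2·t(Brand A)
t(Brand D) = 1 + 0.15·t(Brand C) + 0.3·t(Brand D) + 0.3·t(Brand A)
t(Brand A) = 1 + 0.15·t(Brand C) + 0.25·t(Brand D) + 0.5·t(Brand A)
Solving: t(Brand C) = 4.5906, t(Brand D) = 4.9123, t(Brand A) = 5.8333.
Expected purchases from Brand A to Brand B: 5.8333.

5.8333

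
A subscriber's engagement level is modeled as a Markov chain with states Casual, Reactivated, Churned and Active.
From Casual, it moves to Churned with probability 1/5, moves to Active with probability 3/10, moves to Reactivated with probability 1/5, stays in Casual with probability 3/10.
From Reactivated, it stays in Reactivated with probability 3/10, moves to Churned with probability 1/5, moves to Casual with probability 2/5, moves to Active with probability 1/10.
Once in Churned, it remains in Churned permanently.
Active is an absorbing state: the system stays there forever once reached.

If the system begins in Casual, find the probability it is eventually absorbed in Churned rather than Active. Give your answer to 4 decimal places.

0.4390

Let h(s) be the probability of absorption at Churned starting from transient state s. Then h(Churned) = 1 and h(Active) = 0. By first-step analysis:
h(Casual) = 0.3·h(Casual) + 0.2·h(Reactivated) + 0.2·1 + 0.3·0
h(Reactivated) = 0.4·h(Casual) + 0.3·h(Reactivated) + 0.2·1 + 0.1·0
Solving: h(Casual) = 0.4390, h(Reactivated) = 0.5366.
Starting from Casual, the probability is 0.4390.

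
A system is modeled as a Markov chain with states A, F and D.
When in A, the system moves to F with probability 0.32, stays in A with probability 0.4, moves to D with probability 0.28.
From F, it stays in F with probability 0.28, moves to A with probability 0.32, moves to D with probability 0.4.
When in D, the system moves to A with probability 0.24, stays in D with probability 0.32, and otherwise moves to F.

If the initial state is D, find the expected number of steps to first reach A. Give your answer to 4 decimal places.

3.6990

Let t(s) be the expected number of steps to first reach A from state s, with t(A) = 0. Conditioning on the first step:
t(F) = 1 + 0.28·t(F) + 0.4·t(D)
t(D) = 1 + 0.44·t(F) + 0.32·t(D)
Solving: t(F) = 3.4439, t(D) = 3.6990.
Expected steps from D to A: 3.6990.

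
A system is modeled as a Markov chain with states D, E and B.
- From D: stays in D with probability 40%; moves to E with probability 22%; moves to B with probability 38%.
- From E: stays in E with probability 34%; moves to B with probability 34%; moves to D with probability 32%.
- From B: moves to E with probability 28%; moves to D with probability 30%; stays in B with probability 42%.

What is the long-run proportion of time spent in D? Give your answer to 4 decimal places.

Let the stationary distribution be π with π = πP and π_1 + π_2 + π_3 = 1.
π_1 = 0.4·π_1 + 0.32·π_2 + 0.3·π_3
π_2 = 0.22·π_1 + 0.34·π_2 + 0.28·π_3
Solving with the normalization constraint gives π = (0.3395, 0.2762, 0.3843).
So the stationary probability of D is 0.3395.

0.3395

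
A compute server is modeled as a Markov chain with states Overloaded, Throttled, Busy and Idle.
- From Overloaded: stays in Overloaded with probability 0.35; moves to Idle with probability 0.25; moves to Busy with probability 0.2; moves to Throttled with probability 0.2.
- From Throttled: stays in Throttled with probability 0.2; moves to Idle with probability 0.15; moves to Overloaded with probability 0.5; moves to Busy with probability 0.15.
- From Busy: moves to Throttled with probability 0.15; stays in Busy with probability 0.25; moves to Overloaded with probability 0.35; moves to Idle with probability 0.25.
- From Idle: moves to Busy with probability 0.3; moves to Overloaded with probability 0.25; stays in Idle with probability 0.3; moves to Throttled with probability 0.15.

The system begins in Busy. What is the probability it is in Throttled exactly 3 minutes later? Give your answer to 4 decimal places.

0.1761

Propagate the distribution vector 3 minutes from Busy.
After 0 minutes: (0.0000, 0.0000, 1.0000, 0.0000)
After 1 minute: (0.3500, 0.1500, 0.2500, 0.2500)
After 2 minutes: (0.3475, 0.1750, 0.2300, 0.2475)
After 3 minutes: (0.3515, 0.1761, 0.2275, 0.2449)
P(in Throttled after 3 minutes) = 0.1761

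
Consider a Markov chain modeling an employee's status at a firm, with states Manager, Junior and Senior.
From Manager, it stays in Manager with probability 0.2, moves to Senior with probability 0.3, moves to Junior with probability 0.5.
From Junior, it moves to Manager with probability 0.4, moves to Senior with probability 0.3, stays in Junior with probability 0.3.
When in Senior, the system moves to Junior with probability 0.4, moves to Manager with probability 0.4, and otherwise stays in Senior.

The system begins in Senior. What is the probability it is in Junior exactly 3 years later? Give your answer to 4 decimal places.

0.3920

Propagate the distribution vector 3 years from Senior.
After 0 years: (0.0000, 0.0000, 1.0000)
After 1 year: (0.4000, 0.4000, 0.2000)
After 2 years: (0.3200, 0.4000, 0.2800)
After 3 years: (0.3360, 0.3920, 0.2720)
P(in Junior after 3 years) = 0.3920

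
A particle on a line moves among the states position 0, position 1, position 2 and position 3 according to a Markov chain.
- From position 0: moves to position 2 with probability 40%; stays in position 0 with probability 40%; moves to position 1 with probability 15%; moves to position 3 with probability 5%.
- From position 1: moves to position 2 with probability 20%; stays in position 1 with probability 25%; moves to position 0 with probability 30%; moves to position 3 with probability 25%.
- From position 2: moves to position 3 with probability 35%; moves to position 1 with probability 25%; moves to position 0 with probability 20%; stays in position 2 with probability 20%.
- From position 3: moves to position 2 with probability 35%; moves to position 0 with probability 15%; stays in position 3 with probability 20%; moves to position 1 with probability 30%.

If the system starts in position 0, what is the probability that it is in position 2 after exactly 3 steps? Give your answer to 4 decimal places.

0.2896

Propagate the distribution vector 3 steps from position 0.
After 0 steps: (1.0000, 0.0000, 0.0000, 0.0000)
After 1 step: (0.4000, 0.1500, 0.4000, 0.0500)
After 2 steps: (0.2925, 0.2125, 0.2875, 0.2075)
After 3 steps: (0.2694, 0.2311, 0.2896, 0.2099)
P(in position 2 after 3 steps) = 0.2896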